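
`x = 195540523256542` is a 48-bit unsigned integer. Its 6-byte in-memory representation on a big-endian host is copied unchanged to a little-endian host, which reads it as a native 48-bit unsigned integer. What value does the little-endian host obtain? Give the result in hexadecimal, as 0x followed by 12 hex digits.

0xDE8A6DD3D7B1

195540523256542 in 48-bit hexadecimal is 0xB1D7D36D8ADE.
Stored big-endian, the bytes at ascending addresses are B1 D7 D3 6D 8A DE.
Read back as little-endian, the first byte is least significant, giving 0xDE8A6DD3D7B1.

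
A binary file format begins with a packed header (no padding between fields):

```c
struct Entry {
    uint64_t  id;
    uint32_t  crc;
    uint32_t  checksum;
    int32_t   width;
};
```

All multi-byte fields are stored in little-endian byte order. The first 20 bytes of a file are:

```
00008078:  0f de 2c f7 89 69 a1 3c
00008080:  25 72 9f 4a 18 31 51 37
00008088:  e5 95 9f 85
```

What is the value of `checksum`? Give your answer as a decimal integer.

928067864

`checksum` follows `id` (8 B), `crc` (4 B), so it starts at offset 8 + 4 = 12 and occupies 4 bytes.
Bytes at offsets 12..15: 18 31 51 37.
Little-endian: lowest address holds the least-significant byte.
Reassemble most-significant byte first: 37 51 31 18 → 0x37513118.
0x37513118 = 928067864.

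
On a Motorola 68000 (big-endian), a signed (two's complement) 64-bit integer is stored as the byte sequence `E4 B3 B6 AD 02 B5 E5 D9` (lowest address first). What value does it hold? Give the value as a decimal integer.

Big-endian stores the most-significant byte at the lowest address.
The bytes are already most-significant first: 0xE4B3B6AD02B5E5D9.
Top bit is set, so as a signed 64-bit value this is 0xE4B3B6AD02B5E5D9 − 2^64 = -1967027758039702055.

-1967027758039702055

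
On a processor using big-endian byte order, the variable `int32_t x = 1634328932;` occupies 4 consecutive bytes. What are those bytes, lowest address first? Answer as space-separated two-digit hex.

61 69 E1 64

1634328932 in hexadecimal, padded to 32 bits, is 0x6169E164.
Split into bytes (most-significant first): 61 69 E1 64.
Big-endian stores the most-significant byte at the lowest address.
So the memory order matches the most-significant-first order: 61 69 E1 64.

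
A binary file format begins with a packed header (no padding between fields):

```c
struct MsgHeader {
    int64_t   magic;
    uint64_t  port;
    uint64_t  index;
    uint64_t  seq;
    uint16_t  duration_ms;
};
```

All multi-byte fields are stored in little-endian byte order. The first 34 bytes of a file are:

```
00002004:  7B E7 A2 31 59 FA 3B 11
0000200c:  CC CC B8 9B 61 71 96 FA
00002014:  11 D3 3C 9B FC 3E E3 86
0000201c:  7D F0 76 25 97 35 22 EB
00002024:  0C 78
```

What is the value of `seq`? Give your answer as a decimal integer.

`seq` follows `magic` (8 B), `port` (8 B), `index` (8 B), so it starts at offset 8 + 8 + 8 = 24 and occupies 8 bytes.
Bytes at offsets 24..31: 7D F0 76 25 97 35 22 EB.
In little-endian order the low byte comes first in memory.
Reassemble most-significant byte first: EB 22 35 97 25 76 F0 7D → 0xEB2235972576F07D.
0xEB2235972576F07D = 16943163671406112893.

16943163671406112893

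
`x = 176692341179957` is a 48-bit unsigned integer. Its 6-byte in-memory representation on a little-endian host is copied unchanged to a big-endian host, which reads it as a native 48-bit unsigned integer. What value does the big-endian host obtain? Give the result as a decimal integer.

58300882531232

176692341179957 in 48-bit hexadecimal is 0xA0B3643B0635.
Stored little-endian, the bytes at ascending addresses are 35 06 3B 64 B3 A0.
Read back as big-endian, the last byte is least significant, giving 0x35063B64B3A0.
0x35063B64B3A0 = 58300882531232.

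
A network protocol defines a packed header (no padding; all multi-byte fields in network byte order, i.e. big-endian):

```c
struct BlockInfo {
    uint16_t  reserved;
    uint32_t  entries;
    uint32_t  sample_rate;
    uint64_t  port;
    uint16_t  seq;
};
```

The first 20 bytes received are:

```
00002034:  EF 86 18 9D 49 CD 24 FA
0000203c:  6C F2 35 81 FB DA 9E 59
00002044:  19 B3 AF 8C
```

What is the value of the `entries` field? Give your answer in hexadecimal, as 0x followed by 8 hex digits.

`entries` follows `reserved` (2 bytes), so it starts at byte offset 2 and occupies 4 bytes.
Bytes at offsets 2..5: 18 9D 49 CD.
Big-endian: lowest address holds the most-significant byte.
The bytes are already most-significant first: 0x189D49CD.

0x189D49CD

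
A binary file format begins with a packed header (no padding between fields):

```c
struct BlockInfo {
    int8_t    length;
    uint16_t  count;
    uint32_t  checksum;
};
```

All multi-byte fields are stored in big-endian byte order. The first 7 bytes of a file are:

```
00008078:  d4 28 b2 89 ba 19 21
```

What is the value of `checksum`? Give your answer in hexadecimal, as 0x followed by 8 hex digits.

`checksum` follows `length` (1 B), `count` (2 B), so it starts at offset 1 + 2 = 3 and occupies 4 bytes.
Bytes at offsets 3..6: 89 BA 19 21.
Big-endian: lowest address holds the most-significant byte.
The bytes are already most-significant first: 0x89BA1921.

0x89BA1921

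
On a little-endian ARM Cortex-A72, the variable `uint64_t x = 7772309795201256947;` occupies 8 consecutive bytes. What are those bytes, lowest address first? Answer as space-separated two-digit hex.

7772309795201256947 in hexadecimal, padded to 64 bits, is 0x6BDCCA944B428DF3.
Split into bytes (most-significant first): 6B DC CA 94 4B 42 8D F3.
Little-endian stores the least-significant byte at the lowest address.
So at ascending addresses the bytes are F3 8D 42 4B 94 CA DC 6B.

F3 8D 42 4B 94 CA DC 6B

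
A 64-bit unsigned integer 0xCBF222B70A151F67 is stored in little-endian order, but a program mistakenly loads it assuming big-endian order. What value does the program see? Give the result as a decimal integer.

7430681045950984907

Stored little-endian, the bytes at ascending addresses are 67 1F 15 0A B7 22 F2 CB.
Read back as big-endian, the last byte is least significant, giving 0x671F150AB722F2CB.
0x671F150AB722F2CB = 7430681045950984907.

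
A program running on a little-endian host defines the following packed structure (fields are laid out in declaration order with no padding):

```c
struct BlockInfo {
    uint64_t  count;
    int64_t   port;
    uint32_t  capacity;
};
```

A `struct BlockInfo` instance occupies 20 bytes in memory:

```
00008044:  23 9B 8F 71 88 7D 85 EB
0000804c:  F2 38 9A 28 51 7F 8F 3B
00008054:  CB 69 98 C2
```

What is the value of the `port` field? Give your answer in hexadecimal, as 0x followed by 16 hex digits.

0x3B8F7F51289A38F2

`port` follows `count` (8 bytes), so it starts at byte offset 8 and occupies 8 bytes.
Bytes at offsets 8..15: F2 38 9A 28 51 7F 8F 3B.
Little-endian: lowest address holds the least-significant byte.
Reassemble most-significant byte first: 3B 8F 7F 51 28 9A 38 F2 → 0x3B8F7F51289A38F2.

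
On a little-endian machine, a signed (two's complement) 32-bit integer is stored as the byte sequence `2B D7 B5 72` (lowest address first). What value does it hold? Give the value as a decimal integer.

In little-endian order the low byte comes first in memory.
Reassemble most-significant byte first: 72 B5 D7 2B → 0x72B5D72B.
0x72B5D72B = 1924519723.

1924519723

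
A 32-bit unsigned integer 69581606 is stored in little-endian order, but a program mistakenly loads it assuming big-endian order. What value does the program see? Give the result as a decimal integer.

649798916

69581606 in 32-bit hexadecimal is 0x0425BB26.
Stored little-endian, the bytes at ascending addresses are 26 BB 25 04.
Read back as big-endian, the last byte is least significant, giving 0x26BB2504.
0x26BB2504 = 649798916.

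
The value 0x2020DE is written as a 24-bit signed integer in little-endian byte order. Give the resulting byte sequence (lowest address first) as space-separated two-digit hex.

Split into bytes (most-significant first): 20 20 DE.
In little-endian order the low byte comes first in memory.
So at ascending addresses the bytes are DE 20 20.

DE 20 20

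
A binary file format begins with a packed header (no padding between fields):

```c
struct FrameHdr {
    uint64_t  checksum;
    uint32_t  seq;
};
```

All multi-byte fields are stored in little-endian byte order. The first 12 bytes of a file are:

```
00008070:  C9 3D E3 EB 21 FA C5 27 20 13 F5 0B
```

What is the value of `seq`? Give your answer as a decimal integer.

`seq` follows `checksum` (8 bytes), so it starts at byte offset 8 and occupies 4 bytes.
Bytes at offsets 8..11: 20 13 F5 0B.
Little-endian: lowest address holds the least-significant byte.
Reassemble most-significant byte first: 0B F5 13 20 → 0x0BF51320.
0x0BF51320 = 200610592.

200610592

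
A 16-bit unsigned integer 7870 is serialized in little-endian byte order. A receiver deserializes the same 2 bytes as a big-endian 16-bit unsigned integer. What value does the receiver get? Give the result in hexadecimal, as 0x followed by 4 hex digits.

0xBE1E

7870 in 16-bit hexadecimal is 0x1EBE.
Stored little-endian, the bytes at ascending addresses are BE 1E.
Read back as big-endian, the last byte is least significant, giving 0xBE1E.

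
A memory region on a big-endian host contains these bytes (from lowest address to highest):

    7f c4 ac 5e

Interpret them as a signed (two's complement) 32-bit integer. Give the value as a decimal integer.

2143595614

In big-endian order the high byte comes first in memory.
The bytes are already most-significant first: 0x7FC4AC5E.
0x7FC4AC5E = 2143595614.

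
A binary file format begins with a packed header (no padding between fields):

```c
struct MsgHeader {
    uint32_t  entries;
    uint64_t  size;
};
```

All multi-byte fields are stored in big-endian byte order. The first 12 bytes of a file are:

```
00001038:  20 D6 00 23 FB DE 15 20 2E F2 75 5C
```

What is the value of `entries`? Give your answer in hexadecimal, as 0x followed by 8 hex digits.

0x20D60023

`entries` is the first field, at byte offset 0, occupying 4 bytes.
Bytes at offsets 0..3: 20 D6 00 23.
In big-endian order the high byte comes first in memory.
The bytes are already most-significant first: 0x20D60023.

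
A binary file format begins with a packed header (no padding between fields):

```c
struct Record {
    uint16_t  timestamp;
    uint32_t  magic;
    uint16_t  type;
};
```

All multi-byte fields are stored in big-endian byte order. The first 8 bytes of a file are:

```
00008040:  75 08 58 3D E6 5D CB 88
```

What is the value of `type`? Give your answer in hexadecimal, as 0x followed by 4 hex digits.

0xCB88

`type` follows `timestamp` (2 B), `magic` (4 B), so it starts at offset 2 + 4 = 6 and occupies 2 bytes.
Bytes at offsets 6..7: CB 88.
Big-endian stores the most-significant byte at the lowest address.
The bytes are already most-significant first: 0xCB88.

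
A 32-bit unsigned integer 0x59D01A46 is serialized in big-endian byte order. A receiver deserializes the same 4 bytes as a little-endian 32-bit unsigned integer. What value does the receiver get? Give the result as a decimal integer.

Stored big-endian, the bytes at ascending addresses are 59 D0 1A 46.
Read back as little-endian, the first byte is least significant, giving 0x461AD059.
0x461AD059 = 1176162393.

1176162393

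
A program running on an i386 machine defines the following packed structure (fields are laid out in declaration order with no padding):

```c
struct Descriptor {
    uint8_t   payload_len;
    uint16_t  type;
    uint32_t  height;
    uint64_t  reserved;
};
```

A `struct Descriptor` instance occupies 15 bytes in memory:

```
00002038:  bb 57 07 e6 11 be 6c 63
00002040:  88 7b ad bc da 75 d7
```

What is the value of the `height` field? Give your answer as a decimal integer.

`height` follows `payload_len` (1 B), `type` (2 B), so it starts at offset 1 + 2 = 3 and occupies 4 bytes.
Bytes at offsets 3..6: E6 11 BE 6C.
Little-endian stores the least-significant byte at the lowest address.
Reassemble most-significant byte first: 6C BE 11 E6 → 0x6CBE11E6.
0x6CBE11E6 = 1824395750.

1824395750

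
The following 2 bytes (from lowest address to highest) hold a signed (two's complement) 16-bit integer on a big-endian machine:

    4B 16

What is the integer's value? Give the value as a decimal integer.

Big-endian stores the most-significant byte at the lowest address.
The bytes are already most-significant first: 0x4B16.
0x4B16 = 19222.

19222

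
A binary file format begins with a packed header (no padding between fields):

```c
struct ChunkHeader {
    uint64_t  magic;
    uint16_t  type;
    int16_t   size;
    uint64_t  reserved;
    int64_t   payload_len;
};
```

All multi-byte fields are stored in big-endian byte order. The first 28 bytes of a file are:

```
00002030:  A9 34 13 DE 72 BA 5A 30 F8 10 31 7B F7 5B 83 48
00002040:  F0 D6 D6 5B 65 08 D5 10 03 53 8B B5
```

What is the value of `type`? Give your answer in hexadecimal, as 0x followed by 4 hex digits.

`type` follows `magic` (8 bytes), so it starts at byte offset 8 and occupies 2 bytes.
Bytes at offsets 8..9: F8 10.
Big-endian stores the most-significant byte at the lowest address.
The bytes are already most-significant first: 0xF810.

0xF810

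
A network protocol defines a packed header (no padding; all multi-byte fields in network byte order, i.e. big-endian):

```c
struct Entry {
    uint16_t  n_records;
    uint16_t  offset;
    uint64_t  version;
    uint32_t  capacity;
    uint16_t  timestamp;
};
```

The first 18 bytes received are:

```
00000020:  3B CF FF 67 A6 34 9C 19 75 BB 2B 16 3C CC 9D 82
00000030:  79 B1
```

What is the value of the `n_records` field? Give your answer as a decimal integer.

`n_records` is the first field, at byte offset 0, occupying 2 bytes.
Bytes at offsets 0..1: 3B CF.
Big-endian: lowest address holds the most-significant byte.
The bytes are already most-significant first: 0x3BCF.
0x3BCF = 15311.

15311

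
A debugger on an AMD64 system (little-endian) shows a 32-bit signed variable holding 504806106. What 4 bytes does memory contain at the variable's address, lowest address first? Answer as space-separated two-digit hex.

DA BA 16 1E

504806106 in hexadecimal, padded to 32 bits, is 0x1E16BADA.
Split into bytes (most-significant first): 1E 16 BA DA.
In little-endian order the low byte comes first in memory.
So at ascending addresses the bytes are DA BA 16 1E.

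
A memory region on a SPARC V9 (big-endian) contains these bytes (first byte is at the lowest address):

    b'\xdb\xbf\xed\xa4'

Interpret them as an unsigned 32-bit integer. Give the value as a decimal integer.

3686788516

In big-endian order the high byte comes first in memory.
The bytes are already most-significant first: 0xDBBFEDA4.
0xDBBFEDA4 = 3686788516.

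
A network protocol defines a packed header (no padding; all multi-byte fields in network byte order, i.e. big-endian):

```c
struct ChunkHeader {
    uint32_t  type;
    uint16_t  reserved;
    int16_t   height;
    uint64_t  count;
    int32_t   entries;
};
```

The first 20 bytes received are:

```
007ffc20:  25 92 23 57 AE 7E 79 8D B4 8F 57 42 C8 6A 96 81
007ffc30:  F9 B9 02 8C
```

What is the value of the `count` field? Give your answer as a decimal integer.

`count` follows `type` (4 B), `reserved` (2 B), `height` (2 B), so it starts at offset 4 + 2 + 2 = 8 and occupies 8 bytes.
Bytes at offsets 8..15: B4 8F 57 42 C8 6A 96 81.
Big-endian: lowest address holds the most-significant byte.
The bytes are already most-significant first: 0xB48F5742C86A9681.
0xB48F5742C86A9681 = 13010713792838538881.

13010713792838538881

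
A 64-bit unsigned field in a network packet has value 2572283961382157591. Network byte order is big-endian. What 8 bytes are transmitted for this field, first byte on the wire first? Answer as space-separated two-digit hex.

2572283961382157591 in hexadecimal, padded to 64 bits, is 0x23B296A2639E3D17.
Split into bytes (most-significant first): 23 B2 96 A2 63 9E 3D 17.
In big-endian order the high byte comes first in memory.
So the memory order matches the most-significant-first order: 23 B2 96 A2 63 9E 3D 17.

23 B2 96 A2 63 9E 3D 17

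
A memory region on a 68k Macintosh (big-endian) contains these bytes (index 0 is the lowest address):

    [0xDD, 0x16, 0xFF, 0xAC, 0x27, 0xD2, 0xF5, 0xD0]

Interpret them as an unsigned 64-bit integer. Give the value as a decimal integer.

15931201846737302992

In big-endian order the high byte comes first in memory.
The bytes are already most-significant first: 0xDD16FFAC27D2F5D0.
0xDD16FFAC27D2F5D0 = 15931201846737302992.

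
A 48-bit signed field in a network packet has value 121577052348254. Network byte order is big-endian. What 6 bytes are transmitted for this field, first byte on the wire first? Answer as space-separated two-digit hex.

121577052348254 in hexadecimal, padded to 48 bits, is 0x6E92DD049F5E.
Split into bytes (most-significant first): 6E 92 DD 04 9F 5E.
Big-endian stores the most-significant byte at the lowest address.
So the memory order matches the most-significant-first order: 6E 92 DD 04 9F 5E.

6E 92 DD 04 9F 5E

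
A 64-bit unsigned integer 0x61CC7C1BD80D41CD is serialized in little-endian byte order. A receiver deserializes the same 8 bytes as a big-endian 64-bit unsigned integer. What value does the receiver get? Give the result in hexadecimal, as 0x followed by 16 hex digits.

Stored little-endian, the bytes at ascending addresses are CD 41 0D D8 1B 7C CC 61.
Read back as big-endian, the last byte is least significant, giving 0xCD410DD81B7CCC61.

0xCD410DD81B7CCC61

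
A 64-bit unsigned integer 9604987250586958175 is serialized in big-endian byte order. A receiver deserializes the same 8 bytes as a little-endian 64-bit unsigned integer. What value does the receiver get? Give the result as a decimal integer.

9604987250586958175 in 64-bit hexadecimal is 0x854BC503D764395F.
Stored big-endian, the bytes at ascending addresses are 85 4B C5 03 D7 64 39 5F.
Read back as little-endian, the first byte is least significant, giving 0x5F3964D703C54B85.
0x5F3964D703C54B85 = 6861626381919669125.

6861626381919669125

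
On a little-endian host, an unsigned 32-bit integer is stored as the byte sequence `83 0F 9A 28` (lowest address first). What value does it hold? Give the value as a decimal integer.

Little-endian stores the least-significant byte at the lowest address.
Reassemble most-significant byte first: 28 9A 0F 83 → 0x289A0F83.
0x289A0F83 = 681185155.

681185155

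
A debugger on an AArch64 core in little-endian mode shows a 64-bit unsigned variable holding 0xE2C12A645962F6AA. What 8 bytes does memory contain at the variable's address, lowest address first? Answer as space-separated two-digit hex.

AA F6 62 59 64 2A C1 E2

Split into bytes (most-significant first): E2 C1 2A 64 59 62 F6 AA.
Little-endian stores the least-significant byte at the lowest address.
So at ascending addresses the bytes are AA F6 62 59 64 2A C1 E2.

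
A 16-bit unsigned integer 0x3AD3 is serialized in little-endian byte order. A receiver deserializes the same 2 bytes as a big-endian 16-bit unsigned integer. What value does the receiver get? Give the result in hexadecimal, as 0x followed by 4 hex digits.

0xD33A

Stored little-endian, the bytes at ascending addresses are D3 3A.
Read back as big-endian, the last byte is least significant, giving 0xD33A.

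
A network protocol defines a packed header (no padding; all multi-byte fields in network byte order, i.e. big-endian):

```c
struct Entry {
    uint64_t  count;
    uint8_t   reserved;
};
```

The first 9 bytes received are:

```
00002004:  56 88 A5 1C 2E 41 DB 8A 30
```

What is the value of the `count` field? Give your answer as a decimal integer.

6235415224548187018

`count` is the first field, at byte offset 0, occupying 8 bytes.
Bytes at offsets 0..7: 56 88 A5 1C 2E 41 DB 8A.
Big-endian: lowest address holds the most-significant byte.
The bytes are already most-significant first: 0x5688A51C2E41DB8A.
0x5688A51C2E41DB8A = 6235415224548187018.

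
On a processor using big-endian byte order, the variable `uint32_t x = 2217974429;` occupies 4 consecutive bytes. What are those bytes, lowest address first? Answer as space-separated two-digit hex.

2217974429 in hexadecimal, padded to 32 bits, is 0x84339A9D.
Split into bytes (most-significant first): 84 33 9A 9D.
Big-endian stores the most-significant byte at the lowest address.
So the memory order matches the most-significant-first order: 84 33 9A 9D.

84 33 9A 9D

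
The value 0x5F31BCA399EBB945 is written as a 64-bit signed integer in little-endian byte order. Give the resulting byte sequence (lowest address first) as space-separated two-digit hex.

45 B9 EB 99 A3 BC 31 5F

Split into bytes (most-significant first): 5F 31 BC A3 99 EB B9 45.
In little-endian order the low byte comes first in memory.
So at ascending addresses the bytes are 45 B9 EB 99 A3 BC 31 5F.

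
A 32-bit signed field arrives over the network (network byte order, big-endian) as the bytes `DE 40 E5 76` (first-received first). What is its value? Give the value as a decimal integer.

Big-endian stores the most-significant byte at the lowest address.
The bytes are already most-significant first: 0xDE40E576.
Top bit is set, so as a signed 32-bit value this is 0xDE40E576 − 2^32 = -566172298.

-566172298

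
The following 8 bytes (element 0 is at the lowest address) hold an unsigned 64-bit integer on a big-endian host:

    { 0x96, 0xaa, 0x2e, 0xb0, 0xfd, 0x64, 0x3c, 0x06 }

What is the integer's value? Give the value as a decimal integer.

In big-endian order the high byte comes first in memory.
The bytes are already most-significant first: 0x96AA2EB0FD643C06.
0x96AA2EB0FD643C06 = 10856541189430328326.

10856541189430328326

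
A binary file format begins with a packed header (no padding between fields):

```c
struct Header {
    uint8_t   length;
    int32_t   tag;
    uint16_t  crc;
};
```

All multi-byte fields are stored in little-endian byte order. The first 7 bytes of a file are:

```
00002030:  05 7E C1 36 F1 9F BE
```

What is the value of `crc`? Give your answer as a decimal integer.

`crc` follows `length` (1 B), `tag` (4 B), so it starts at offset 1 + 4 = 5 and occupies 2 bytes.
Bytes at offsets 5..6: 9F BE.
In little-endian order the low byte comes first in memory.
Reassemble most-significant byte first: BE 9F → 0xBE9F.
0xBE9F = 48799.

48799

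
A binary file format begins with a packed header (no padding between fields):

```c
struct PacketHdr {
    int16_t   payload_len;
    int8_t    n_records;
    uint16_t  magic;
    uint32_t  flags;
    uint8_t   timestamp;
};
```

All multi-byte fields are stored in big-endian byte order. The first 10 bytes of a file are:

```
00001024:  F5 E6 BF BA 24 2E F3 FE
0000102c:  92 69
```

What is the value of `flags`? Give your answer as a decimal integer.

`flags` follows `payload_len` (2 B), `n_records` (1 B), `magic` (2 B), so it starts at offset 2 + 1 + 2 = 5 and occupies 4 bytes.
Bytes at offsets 5..8: 2E F3 FE 92.
In big-endian order the high byte comes first in memory.
The bytes are already most-significant first: 0x2EF3FE92.
0x2EF3FE92 = 787742354.

787742354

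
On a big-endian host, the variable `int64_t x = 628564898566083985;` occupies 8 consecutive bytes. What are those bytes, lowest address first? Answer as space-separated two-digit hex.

08 B9 1C 71 E9 4F 95 91

628564898566083985 in hexadecimal, padded to 64 bits, is 0x08B91C71E94F9591.
Split into bytes (most-significant first): 08 B9 1C 71 E9 4F 95 91.
Big-endian: lowest address holds the most-significant byte.
So the memory order matches the most-significant-first order: 08 B9 1C 71 E9 4F 95 91.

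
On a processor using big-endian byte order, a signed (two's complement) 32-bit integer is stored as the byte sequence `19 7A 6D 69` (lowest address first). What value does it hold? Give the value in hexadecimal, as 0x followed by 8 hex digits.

Big-endian stores the most-significant byte at the lowest address.
The bytes are already most-significant first: 0x197A6D69.

0x197A6D69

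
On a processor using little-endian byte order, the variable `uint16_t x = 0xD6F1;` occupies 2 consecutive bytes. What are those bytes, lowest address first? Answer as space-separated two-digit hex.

Split into bytes (most-significant first): D6 F1.
Little-endian stores the least-significant byte at the lowest address.
So at ascending addresses the bytes are F1 D6.

F1 D6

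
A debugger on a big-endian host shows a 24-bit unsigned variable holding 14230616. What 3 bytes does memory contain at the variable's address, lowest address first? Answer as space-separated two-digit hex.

D9 24 58

14230616 in hexadecimal, padded to 24 bits, is 0xD92458.
Split into bytes (most-significant first): D9 24 58.
Big-endian: lowest address holds the most-significant byte.
So the memory order matches the most-significant-first order: D9 24 58.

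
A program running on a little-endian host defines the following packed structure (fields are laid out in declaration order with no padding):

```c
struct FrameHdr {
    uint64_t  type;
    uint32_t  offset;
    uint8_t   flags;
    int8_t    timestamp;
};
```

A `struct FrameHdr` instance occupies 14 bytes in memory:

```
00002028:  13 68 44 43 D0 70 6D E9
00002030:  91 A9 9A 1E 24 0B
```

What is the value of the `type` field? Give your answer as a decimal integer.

16820224223082735635

`type` is the first field, at byte offset 0, occupying 8 bytes.
Bytes at offsets 0..7: 13 68 44 43 D0 70 6D E9.
In little-endian order the low byte comes first in memory.
Reassemble most-significant byte first: E9 6D 70 D0 43 44 68 13 → 0xE96D70D043446813.
0xE96D70D043446813 = 16820224223082735635.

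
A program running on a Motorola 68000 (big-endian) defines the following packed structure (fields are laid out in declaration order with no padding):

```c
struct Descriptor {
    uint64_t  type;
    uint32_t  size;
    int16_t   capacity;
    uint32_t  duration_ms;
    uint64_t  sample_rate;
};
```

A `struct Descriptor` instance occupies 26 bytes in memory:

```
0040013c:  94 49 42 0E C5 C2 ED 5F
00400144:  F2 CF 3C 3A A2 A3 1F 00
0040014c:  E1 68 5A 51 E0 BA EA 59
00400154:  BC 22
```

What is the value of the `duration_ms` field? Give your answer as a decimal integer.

520151400

`duration_ms` follows `type` (8 B), `size` (4 B), `capacity` (2 B), so it starts at offset 8 + 4 + 2 = 14 and occupies 4 bytes.
Bytes at offsets 14..17: 1F 00 E1 68.
Big-endian: lowest address holds the most-significant byte.
The bytes are already most-significant first: 0x1F00E168.
0x1F00E168 = 520151400.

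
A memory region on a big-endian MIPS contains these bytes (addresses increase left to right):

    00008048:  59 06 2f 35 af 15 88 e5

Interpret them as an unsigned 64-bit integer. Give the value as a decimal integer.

Big-endian stores the most-significant byte at the lowest address.
The bytes are already most-significant first: 0x59062F35AF1588E5.
0x59062F35AF1588E5 = 6414866626853046501.

6414866626853046501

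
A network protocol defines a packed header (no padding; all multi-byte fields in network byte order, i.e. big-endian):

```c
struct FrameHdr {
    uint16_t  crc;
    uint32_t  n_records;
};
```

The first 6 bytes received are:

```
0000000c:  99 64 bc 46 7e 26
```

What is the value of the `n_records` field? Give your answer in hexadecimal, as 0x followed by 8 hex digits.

`n_records` follows `crc` (2 bytes), so it starts at byte offset 2 and occupies 4 bytes.
Bytes at offsets 2..5: BC 46 7E 26.
Big-endian: lowest address holds the most-significant byte.
The bytes are already most-significant first: 0xBC467E26.

0xBC467E26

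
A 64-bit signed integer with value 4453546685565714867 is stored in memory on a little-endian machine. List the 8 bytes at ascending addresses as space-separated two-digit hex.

B3 41 C3 57 1D 2D CE 3D

4453546685565714867 in hexadecimal, padded to 64 bits, is 0x3DCE2D1D57C341B3.
Split into bytes (most-significant first): 3D CE 2D 1D 57 C3 41 B3.
Little-endian stores the least-significant byte at the lowest address.
So at ascending addresses the bytes are B3 41 C3 57 1D 2D CE 3D.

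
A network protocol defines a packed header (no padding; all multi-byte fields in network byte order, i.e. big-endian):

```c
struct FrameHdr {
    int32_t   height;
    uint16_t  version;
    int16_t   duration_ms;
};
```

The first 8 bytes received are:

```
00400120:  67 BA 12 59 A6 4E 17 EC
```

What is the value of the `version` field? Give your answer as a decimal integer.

42574

`version` follows `height` (4 bytes), so it starts at byte offset 4 and occupies 2 bytes.
Bytes at offsets 4..5: A6 4E.
Big-endian stores the most-significant byte at the lowest address.
The bytes are already most-significant first: 0xA64E.
0xA64E = 42574.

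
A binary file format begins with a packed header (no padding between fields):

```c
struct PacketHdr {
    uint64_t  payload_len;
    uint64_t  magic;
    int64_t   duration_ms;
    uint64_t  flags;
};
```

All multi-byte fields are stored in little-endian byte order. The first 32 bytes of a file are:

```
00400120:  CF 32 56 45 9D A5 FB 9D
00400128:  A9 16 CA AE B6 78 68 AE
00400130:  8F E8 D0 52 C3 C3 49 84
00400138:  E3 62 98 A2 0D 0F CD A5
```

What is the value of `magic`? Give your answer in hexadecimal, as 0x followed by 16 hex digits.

0xAE6878B6AECA16A9

`magic` follows `payload_len` (8 bytes), so it starts at byte offset 8 and occupies 8 bytes.
Bytes at offsets 8..15: A9 16 CA AE B6 78 68 AE.
Little-endian stores the least-significant byte at the lowest address.
Reassemble most-significant byte first: AE 68 78 B6 AE CA 16 A9 → 0xAE6878B6AECA16A9.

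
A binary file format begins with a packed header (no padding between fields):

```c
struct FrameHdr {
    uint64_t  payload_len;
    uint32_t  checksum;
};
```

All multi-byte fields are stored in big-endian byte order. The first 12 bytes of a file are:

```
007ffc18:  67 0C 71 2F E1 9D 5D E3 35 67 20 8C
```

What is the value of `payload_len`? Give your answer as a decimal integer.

`payload_len` is the first field, at byte offset 0, occupying 8 bytes.
Bytes at offsets 0..7: 67 0C 71 2F E1 9D 5D E3.
Big-endian stores the most-significant byte at the lowest address.
The bytes are already most-significant first: 0x670C712FE19D5DE3.
0x670C712FE19D5DE3 = 7425434336089693667.

7425434336089693667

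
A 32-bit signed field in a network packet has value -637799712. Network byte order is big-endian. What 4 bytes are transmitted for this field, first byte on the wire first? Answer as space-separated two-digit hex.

D9 FB F2 E0

Two's complement of -637799712 in 32 bits: 637799712 = 0x26040D20; invert → 0xD9FBF2DF; add 1 → 0xD9FBF2E0.
Split into bytes (most-significant first): D9 FB F2 E0.
Big-endian stores the most-significant byte at the lowest address.
So the memory order matches the most-significant-first order: D9 FB F2 E0.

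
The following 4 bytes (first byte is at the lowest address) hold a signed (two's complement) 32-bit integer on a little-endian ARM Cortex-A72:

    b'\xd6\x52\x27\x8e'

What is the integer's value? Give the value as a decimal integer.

In little-endian order the low byte comes first in memory.
Reassemble most-significant byte first: 8E 27 52 D6 → 0x8E2752D6.
Top bit is set, so as a signed 32-bit value this is 0x8E2752D6 − 2^32 = -1910025514.

-1910025514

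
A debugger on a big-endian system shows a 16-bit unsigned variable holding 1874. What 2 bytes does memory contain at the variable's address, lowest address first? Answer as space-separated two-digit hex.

1874 in hexadecimal, padded to 16 bits, is 0x0752.
Split into bytes (most-significant first): 07 52.
Big-endian: lowest address holds the most-significant byte.
So the memory order matches the most-significant-first order: 07 52.

07 52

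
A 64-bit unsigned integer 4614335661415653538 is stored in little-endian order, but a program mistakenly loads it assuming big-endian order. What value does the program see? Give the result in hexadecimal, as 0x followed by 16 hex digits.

4614335661415653538 in 64-bit hexadecimal is 0x400969D61518E0A2.
Stored little-endian, the bytes at ascending addresses are A2 E0 18 15 D6 69 09 40.
Read back as big-endian, the last byte is least significant, giving 0xA2E01815D6690940.

0xA2E01815D6690940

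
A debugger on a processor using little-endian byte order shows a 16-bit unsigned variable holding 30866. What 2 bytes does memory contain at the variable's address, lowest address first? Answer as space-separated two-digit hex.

30866 in hexadecimal, padded to 16 bits, is 0x7892.
Split into bytes (most-significant first): 78 92.
Little-endian: lowest address holds the least-significant byte.
So at ascending addresses the bytes are 92 78.

92 78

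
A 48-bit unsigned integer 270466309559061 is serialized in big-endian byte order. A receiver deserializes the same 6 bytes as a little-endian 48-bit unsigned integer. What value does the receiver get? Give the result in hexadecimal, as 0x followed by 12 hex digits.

0x15134ED8FCF5

270466309559061 in 48-bit hexadecimal is 0xF5FCD84E1315.
Stored big-endian, the bytes at ascending addresses are F5 FC D8 4E 13 15.
Read back as little-endian, the first byte is least significant, giving 0x15134ED8FCF5.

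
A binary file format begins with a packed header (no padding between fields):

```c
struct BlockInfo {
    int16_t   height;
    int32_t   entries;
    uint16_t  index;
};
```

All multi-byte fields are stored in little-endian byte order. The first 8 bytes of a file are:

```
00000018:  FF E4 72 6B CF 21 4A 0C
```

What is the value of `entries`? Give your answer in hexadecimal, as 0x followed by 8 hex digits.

0x21CF6B72

`entries` follows `height` (2 bytes), so it starts at byte offset 2 and occupies 4 bytes.
Bytes at offsets 2..5: 72 6B CF 21.
In little-endian order the low byte comes first in memory.
Reassemble most-significant byte first: 21 CF 6B 72 → 0x21CF6B72.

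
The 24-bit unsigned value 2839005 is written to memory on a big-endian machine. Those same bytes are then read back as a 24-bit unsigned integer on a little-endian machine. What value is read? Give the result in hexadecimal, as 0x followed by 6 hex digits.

0xDD512B

2839005 in 24-bit hexadecimal is 0x2B51DD.
Stored big-endian, the bytes at ascending addresses are 2B 51 DD.
Read back as little-endian, the first byte is least significant, giving 0xDD512B.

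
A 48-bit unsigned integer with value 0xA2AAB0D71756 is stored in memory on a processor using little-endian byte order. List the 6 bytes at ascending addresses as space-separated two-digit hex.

Split into bytes (most-significant first): A2 AA B0 D7 17 56.
Little-endian: lowest address holds the least-significant byte.
So at ascending addresses the bytes are 56 17 D7 B0 AA A2.

56 17 D7 B0 AA A2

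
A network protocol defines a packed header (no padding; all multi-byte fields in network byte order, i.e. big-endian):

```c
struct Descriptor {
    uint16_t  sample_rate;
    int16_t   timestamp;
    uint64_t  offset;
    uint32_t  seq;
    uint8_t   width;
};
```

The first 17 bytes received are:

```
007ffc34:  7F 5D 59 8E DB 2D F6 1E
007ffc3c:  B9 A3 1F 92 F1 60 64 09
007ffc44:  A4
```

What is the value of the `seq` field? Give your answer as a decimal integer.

4049626121

`seq` follows `sample_rate` (2 B), `timestamp` (2 B), `offset` (8 B), so it starts at offset 2 + 2 + 8 = 12 and occupies 4 bytes.
Bytes at offsets 12..15: F1 60 64 09.
Big-endian stores the most-significant byte at the lowest address.
The bytes are already most-significant first: 0xF1606409.
0xF1606409 = 4049626121.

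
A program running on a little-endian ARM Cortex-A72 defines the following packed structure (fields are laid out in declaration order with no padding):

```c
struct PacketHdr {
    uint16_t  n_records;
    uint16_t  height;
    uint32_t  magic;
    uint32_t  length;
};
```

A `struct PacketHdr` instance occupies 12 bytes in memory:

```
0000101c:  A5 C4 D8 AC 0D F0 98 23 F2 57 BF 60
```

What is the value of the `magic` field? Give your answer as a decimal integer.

597225485

`magic` follows `n_records` (2 B), `height` (2 B), so it starts at offset 2 + 2 = 4 and occupies 4 bytes.
Bytes at offsets 4..7: 0D F0 98 23.
Little-endian stores the least-significant byte at the lowest address.
Reassemble most-significant byte first: 23 98 F0 0D → 0x2398F00D.
0x2398F00D = 597225485.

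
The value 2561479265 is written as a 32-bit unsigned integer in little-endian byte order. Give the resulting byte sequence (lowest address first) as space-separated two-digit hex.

61 12 AD 98

2561479265 in hexadecimal, padded to 32 bits, is 0x98AD1261.
Split into bytes (most-significant first): 98 AD 12 61.
Little-endian stores the least-significant byte at the lowest address.
So at ascending addresses the bytes are 61 12 AD 98.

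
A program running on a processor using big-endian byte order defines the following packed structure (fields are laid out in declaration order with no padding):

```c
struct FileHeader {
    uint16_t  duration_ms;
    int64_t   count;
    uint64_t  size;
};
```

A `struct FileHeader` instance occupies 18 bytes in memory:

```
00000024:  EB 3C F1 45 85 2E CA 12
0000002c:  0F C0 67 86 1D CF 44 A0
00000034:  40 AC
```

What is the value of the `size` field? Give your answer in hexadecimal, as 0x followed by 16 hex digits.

`size` follows `duration_ms` (2 B), `count` (8 B), so it starts at offset 2 + 8 = 10 and occupies 8 bytes.
Bytes at offsets 10..17: 67 86 1D CF 44 A0 40 AC.
Big-endian stores the most-significant byte at the lowest address.
The bytes are already most-significant first: 0x67861DCF44A040AC.

0x67861DCF44A040AC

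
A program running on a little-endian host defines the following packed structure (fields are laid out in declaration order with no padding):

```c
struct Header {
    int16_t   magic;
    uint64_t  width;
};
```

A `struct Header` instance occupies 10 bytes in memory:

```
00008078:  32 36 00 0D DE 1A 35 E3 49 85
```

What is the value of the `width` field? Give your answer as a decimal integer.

9604457497567825152

`width` follows `magic` (2 bytes), so it starts at byte offset 2 and occupies 8 bytes.
Bytes at offsets 2..9: 00 0D DE 1A 35 E3 49 85.
Little-endian stores the least-significant byte at the lowest address.
Reassemble most-significant byte first: 85 49 E3 35 1A DE 0D 00 → 0x8549E3351ADE0D00.
0x8549E3351ADE0D00 = 9604457497567825152.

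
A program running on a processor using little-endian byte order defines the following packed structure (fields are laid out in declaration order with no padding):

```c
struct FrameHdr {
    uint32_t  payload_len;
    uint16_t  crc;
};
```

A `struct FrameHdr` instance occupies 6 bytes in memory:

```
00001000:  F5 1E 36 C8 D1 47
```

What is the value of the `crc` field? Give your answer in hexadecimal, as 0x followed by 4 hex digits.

`crc` follows `payload_len` (4 bytes), so it starts at byte offset 4 and occupies 2 bytes.
Bytes at offsets 4..5: D1 47.
In little-endian order the low byte comes first in memory.
Reassemble most-significant byte first: 47 D1 → 0x47D1.

0x47D1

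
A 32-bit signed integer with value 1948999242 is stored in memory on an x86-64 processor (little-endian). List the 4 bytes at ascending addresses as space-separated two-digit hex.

4A 5E 2B 74

1948999242 in hexadecimal, padded to 32 bits, is 0x742B5E4A.
Split into bytes (most-significant first): 74 2B 5E 4A.
Little-endian stores the least-significant byte at the lowest address.
So at ascending addresses the bytes are 4A 5E 2B 74.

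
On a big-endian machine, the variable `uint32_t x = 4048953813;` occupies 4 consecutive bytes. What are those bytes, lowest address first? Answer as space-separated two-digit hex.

F1 56 21 D5

4048953813 in hexadecimal, padded to 32 bits, is 0xF15621D5.
Split into bytes (most-significant first): F1 56 21 D5.
In big-endian order the high byte comes first in memory.
So the memory order matches the most-significant-first order: F1 56 21 D5.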